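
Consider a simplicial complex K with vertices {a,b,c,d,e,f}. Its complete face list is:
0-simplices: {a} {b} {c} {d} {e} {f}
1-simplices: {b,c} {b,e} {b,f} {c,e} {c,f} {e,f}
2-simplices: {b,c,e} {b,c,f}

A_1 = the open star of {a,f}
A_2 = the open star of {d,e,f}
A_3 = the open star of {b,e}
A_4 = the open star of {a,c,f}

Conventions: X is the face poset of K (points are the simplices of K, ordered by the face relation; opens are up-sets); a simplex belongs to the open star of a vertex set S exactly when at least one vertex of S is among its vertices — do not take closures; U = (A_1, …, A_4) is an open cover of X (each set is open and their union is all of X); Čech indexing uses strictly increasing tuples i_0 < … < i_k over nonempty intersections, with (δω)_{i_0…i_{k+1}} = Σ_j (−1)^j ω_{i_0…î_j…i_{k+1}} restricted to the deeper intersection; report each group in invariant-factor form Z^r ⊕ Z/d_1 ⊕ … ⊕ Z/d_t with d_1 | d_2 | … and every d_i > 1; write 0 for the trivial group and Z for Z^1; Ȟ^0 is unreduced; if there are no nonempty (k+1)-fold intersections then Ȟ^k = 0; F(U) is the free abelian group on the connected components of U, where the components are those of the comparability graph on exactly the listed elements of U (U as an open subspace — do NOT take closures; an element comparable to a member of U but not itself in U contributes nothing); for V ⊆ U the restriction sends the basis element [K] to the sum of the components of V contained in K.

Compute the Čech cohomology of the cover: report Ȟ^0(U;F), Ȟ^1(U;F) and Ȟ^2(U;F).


nonempty overlaps:
  A1={{a},{f},{b,f},{c,f},{e,f},{b,c,f}} A2={{d},{e},{f},{b,e},{b,f},{c,e},{c,f},{e,f},{b,c,e},{b,c,f}} A3={{b},{e},{b,c},{b,e},{b,f},{c,e},{e,f},{b,c,e},{b,c,f}} A4={{a},{c},{f},{b,c},{b,f},{c,e},{c,f},{e,f},{b,c,e},{b,c,f}}
  A12={{f},{b,f},{c,f},{e,f},{b,c,f}} A13={{b,f},{e,f},{b,c,f}} A14={{a},{f},{b,f},{c,f},{e,f},{b,c,f}} A23={{e},{b,e},{b,f},{c,e},{e,f},{b,c,e},{b,c,f}} A24={{f},{b,f},{c,e},{c,f},{e,f},{b,c,e},{b,c,f}} A34={{b,c},{b,f},{c,e},{e,f},{b,c,e},{b,c,f}}
  A123={{b,f},{e,f},{b,c,f}} A124={{f},{b,f},{c,f},{e,f},{b,c,f}} A134={{b,f},{e,f},{b,c,f}} A234={{b,f},{c,e},{e,f},{b,c,e},{b,c,f}}
  A1234={{b,f},{e,f},{b,c,f}}
components per intersection:
  A1: {{a}} {{f},{b,f},{c,f},{e,f},{b,c,f}}
  A2: {{d}} {{e},{f},{b,e},{b,f},{c,e},{c,f},{e,f},{b,c,e},{b,c,f}}
  A3: {{b},{e},{b,c},{b,e},{b,f},{c,e},{e,f},{b,c,e},{b,c,f}}
  A4: {{a}} {{c},{f},{b,c},{b,f},{c,e},{c,f},{e,f},{b,c,e},{b,c,f}}
  A12: {{f},{b,f},{c,f},{e,f},{b,c,f}}
  A13: {{b,f},{b,c,f}} {{e,f}}
  A14: {{a}} {{f},{b,f},{c,f},{e,f},{b,c,f}}
  A23: {{e},{b,e},{c,e},{e,f},{b,c,e}} {{b,f},{b,c,f}}
  A24: {{f},{b,f},{c,f},{e,f},{b,c,f}} {{c,e},{b,c,e}}
  A34: {{b,c},{b,f},{c,e},{b,c,e},{b,c,f}} {{e,f}}
  A123: {{b,f},{b,c,f}} {{e,f}}
  A124: {{f},{b,f},{c,f},{e,f},{b,c,f}}
  A134: {{b,f},{b,c,f}} {{e,f}}
  A234: {{b,f},{b,c,f}} {{c,e},{b,c,e}} {{e,f}}
  A1234: {{b,f},{b,c,f}} {{e,f}}
C dims 7,11,8,2; δ0: rk 4, SNF 1^4; δ1: rk 6, SNF 1^6; δ2: rk 2, SNF 1^2
degree 0: 7−4−0 = 3 → Ȟ^0 ≅ Z^3
degree 1: 11−6−4 = 1 → Ȟ^1 ≅ Z
degree 2: 8−2−6 = 0 → Ȟ^2 ≅ 0

Ȟ^0(U;F) ≅ Z^3; Ȟ^1(U;F) ≅ Z; Ȟ^2(U;F) ≅ 0


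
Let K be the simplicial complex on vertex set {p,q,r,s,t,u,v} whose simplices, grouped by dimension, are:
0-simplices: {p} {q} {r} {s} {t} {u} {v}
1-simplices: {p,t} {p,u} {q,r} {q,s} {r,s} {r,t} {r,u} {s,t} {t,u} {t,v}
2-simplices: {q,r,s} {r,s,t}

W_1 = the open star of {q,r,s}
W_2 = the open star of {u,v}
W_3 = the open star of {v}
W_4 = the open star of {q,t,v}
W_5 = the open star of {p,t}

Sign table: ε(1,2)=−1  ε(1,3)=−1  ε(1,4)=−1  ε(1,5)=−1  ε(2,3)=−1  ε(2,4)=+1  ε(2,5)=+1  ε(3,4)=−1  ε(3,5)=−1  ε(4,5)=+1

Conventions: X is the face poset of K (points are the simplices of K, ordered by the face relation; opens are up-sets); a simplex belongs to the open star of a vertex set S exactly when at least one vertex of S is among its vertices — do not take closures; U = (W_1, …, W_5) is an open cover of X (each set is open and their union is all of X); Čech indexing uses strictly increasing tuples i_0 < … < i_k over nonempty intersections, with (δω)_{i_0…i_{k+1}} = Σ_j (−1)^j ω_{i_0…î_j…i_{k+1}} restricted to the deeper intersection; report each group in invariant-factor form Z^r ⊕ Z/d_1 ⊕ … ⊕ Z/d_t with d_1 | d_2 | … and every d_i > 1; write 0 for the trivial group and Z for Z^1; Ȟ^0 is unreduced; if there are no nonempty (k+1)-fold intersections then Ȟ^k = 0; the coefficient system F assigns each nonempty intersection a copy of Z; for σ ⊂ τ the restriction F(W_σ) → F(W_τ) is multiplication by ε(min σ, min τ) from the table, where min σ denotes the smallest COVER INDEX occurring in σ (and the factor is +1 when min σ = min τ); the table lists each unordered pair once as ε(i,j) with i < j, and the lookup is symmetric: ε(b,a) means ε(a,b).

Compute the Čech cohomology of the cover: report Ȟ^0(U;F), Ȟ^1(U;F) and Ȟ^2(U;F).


Ȟ^0 ≅ Z, Ȟ^1 ≅ Z and Ȟ^2 ≅ 0

cover nerve:
  W1={{q},{r},{s},{q,r},{q,s},{r,s},{r,t},{r,u},{s,t},{q,r,s},{r,s,t}} W2={{u},{v},{p,u},{r,u},{t,u},{t,v}} W3={{v},{t,v}} W4={{q},{t},{v},{p,t},{q,r},{q,s},{r,t},{s,t},{t,u},{t,v},{q,r,s},{r,s,t}} W5={{p},{t},{p,t},{p,u},{r,t},{s,t},{t,u},{t,v},{r,s,t}}
  W12={{r,u}} W14={{q},{q,r},{q,s},{r,t},{s,t},{q,r,s},{r,s,t}} W15={{r,t},{s,t},{r,s,t}} W23={{v},{t,v}} W24={{v},{t,u},{t,v}} W25={{p,u},{t,u},{t,v}} W34={{v},{t,v}} W35={{t,v}} W45={{t},{p,t},{r,t},{s,t},{t,u},{t,v},{r,s,t}}
  W145={{r,t},{s,t},{r,s,t}} W234={{v},{t,v}} W235={{t,v}} W245={{t,u},{t,v}} W345={{t,v}}
  W2345={{t,v}}
C dims 5,9,5,1; δ0: rk 4, SNF 1^4; δ1: rk 4, SNF 1^4; δ2: rk 1, SNF 1^1
Ȟ^0: (5−4)−0=1 ⇒ Z
Ȟ^1: (9−4)−4=1 ⇒ Z
Ȟ^2: (5−1)−4=0 ⇒ 0


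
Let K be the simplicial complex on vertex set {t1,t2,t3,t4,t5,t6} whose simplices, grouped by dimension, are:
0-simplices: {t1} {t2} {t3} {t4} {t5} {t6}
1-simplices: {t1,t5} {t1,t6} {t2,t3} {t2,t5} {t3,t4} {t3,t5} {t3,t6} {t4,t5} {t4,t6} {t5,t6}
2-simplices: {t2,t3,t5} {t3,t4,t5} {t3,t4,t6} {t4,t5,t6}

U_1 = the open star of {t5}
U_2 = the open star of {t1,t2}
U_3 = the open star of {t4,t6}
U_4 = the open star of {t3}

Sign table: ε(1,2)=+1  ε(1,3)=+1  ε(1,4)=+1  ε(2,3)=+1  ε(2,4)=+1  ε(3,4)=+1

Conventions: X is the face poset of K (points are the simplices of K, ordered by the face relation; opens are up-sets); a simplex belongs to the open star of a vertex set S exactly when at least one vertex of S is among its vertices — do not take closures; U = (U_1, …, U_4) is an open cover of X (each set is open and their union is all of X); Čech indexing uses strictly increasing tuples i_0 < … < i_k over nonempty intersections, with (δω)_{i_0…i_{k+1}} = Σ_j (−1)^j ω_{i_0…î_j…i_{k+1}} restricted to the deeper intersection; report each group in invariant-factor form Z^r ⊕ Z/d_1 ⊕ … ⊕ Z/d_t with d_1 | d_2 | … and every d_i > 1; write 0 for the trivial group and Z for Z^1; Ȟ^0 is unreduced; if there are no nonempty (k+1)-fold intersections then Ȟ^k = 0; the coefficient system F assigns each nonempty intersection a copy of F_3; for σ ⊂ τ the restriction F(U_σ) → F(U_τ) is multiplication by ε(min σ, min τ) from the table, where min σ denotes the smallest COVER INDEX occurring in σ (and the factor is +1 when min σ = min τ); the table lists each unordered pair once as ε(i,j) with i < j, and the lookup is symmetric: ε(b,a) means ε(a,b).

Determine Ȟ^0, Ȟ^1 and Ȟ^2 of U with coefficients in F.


cover nerve:
  U1={{t5},{t1,t5},{t2,t5},{t3,t5},{t4,t5},{t5,t6},{t2,t3,t5},{t3,t4,t5},{t4,t5,t6}} U2={{t1},{t2},{t1,t5},{t1,t6},{t2,t3},{t2,t5},{t2,t3,t5}} U3={{t4},{t6},{t1,t6},{t3,t4},{t3,t6},{t4,t5},{t4,t6},{t5,t6},{t3,t4,t5},{t3,t4,t6},{t4,t5,t6}} U4={{t3},{t2,t3},{t3,t4},{t3,t5},{t3,t6},{t2,t3,t5},{t3,t4,t5},{t3,t4,t6}}
  U12={{t1,t5},{t2,t5},{t2,t3,t5}} U13={{t4,t5},{t5,t6},{t3,t4,t5},{t4,t5,t6}} U14={{t3,t5},{t2,t3,t5},{t3,t4,t5}} U23={{t1,t6}} U24={{t2,t3},{t2,t3,t5}} U34={{t3,t4},{t3,t6},{t3,t4,t5},{t3,t4,t6}}
  U124={{t2,t3,t5}} U134={{t3,t4,t5}}
C dims 4,6,2; δ0: rk_F3 3; δ1: rk_F3 2
Ȟ^0: (4−3)−0=1 ⇒ Z/3
Ȟ^1: (6−2)−3=1 ⇒ Z/3
Ȟ^2: (2−0)−2=0 ⇒ 0

Ȟ^0 = Z/3,  Ȟ^1 = Z/3,  Ȟ^2 = 0


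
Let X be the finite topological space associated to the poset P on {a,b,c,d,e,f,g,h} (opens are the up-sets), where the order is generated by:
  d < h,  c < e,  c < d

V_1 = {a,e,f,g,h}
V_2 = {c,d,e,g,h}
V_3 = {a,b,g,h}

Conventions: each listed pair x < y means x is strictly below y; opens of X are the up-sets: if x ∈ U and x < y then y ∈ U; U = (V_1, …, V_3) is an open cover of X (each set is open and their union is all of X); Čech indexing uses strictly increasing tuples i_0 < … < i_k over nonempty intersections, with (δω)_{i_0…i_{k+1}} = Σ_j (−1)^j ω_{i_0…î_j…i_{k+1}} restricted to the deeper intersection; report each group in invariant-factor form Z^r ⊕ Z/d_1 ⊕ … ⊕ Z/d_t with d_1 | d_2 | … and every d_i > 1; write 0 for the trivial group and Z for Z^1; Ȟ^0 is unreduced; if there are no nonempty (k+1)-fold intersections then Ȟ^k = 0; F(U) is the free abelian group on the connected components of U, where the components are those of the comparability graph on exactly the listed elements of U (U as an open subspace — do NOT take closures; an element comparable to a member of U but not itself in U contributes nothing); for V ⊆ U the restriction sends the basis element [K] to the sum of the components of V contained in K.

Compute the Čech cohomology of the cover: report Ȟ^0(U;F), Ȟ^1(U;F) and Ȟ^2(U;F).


Ȟ^0(U;F) ≅ Z^5; Ȟ^1(U;F) ≅ 0; Ȟ^2(U;F) ≅ 0

nonempty intersections:
  V12={e,g,h} V13={a,g,h} V23={g,h}
  V123={g,h}
components per intersection:
  V1: {a} {e} {f} {g} {h}
  V2: {c,d,e,h} {g}
  V3: {a} {b} {g} {h}
  V12: {e} {g} {h}
  V13: {a} {g} {h}
  V23: {g} {h}
  V123: {g} {h}
C dims 11,8,2; δ0: rk 6, SNF 1^6; δ1: rk 2, SNF 1^2
Ȟ^0: (11−6)−0=5 ⇒ Z^5
Ȟ^1: (8−2)−6=0 ⇒ 0
Ȟ^2: (2−0)−2=0 ⇒ 0


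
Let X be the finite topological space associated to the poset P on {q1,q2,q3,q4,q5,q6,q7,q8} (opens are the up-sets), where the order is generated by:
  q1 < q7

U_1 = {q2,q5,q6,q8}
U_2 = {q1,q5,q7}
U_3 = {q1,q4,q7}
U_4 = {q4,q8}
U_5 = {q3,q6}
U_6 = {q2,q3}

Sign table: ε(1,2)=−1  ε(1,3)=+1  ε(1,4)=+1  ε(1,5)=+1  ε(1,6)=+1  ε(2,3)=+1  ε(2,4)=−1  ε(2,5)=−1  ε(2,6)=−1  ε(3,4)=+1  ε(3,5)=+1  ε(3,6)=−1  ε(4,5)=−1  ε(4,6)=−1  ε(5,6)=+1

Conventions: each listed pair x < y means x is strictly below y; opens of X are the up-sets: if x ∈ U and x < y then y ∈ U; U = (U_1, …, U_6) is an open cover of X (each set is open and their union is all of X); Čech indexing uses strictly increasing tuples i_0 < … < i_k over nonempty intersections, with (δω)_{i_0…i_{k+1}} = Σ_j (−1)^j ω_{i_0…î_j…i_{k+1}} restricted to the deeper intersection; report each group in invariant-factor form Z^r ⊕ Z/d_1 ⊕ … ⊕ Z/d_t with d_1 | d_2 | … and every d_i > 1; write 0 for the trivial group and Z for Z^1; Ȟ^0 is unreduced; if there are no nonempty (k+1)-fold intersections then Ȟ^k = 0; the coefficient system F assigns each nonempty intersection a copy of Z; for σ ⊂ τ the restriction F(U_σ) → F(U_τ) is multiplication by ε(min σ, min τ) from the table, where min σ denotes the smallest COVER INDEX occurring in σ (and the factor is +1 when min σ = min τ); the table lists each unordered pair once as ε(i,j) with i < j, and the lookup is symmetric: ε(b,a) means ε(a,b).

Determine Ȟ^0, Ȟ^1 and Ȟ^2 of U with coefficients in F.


Ȟ^0(U;F) ≅ 0, Ȟ^1(U;F) ≅ Z ⊕ Z/2, Ȟ^2(U;F) ≅ 0

nerve of the cover:
  U12={q5} U14={q8} U15={q6} U16={q2} U23={q1,q7} U34={q4} U56={q3}
C dims 6,7; δ0: rk 6, SNF 1^5·2
Ȟ^0 = (6 − 6) − 0 = 0, so Ȟ^0 ≅ 0
Ȟ^1 = (7 − 0) − 6 = 1 plus torsion [2], so Ȟ^1 ≅ Z ⊕ Z/2
Ȟ^2 = (0 − 0) − 0 = 0, so Ȟ^2 ≅ 0


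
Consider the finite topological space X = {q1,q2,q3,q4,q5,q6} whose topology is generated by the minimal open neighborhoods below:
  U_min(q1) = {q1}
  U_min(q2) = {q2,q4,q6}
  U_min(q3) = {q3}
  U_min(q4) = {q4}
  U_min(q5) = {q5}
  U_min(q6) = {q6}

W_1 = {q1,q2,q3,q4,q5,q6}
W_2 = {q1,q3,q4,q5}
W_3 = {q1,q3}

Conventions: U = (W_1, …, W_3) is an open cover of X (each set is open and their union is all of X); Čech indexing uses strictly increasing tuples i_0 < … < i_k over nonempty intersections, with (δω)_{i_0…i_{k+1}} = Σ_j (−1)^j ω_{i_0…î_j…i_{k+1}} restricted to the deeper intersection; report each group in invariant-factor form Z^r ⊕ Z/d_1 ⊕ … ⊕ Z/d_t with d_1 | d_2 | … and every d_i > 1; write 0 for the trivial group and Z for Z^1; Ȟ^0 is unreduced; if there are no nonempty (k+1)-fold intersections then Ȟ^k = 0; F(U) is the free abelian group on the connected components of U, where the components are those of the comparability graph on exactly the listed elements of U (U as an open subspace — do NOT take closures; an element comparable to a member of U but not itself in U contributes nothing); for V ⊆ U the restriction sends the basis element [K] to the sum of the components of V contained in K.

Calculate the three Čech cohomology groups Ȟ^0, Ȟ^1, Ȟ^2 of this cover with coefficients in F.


nerve simplices:
  W12={q1,q3,q4,q5} W13={q1,q3} W23={q1,q3}
  W123={q1,q3}
components per intersection:
  W1: {q1} {q2,q4,q6} {q3} {q5}
  W2: {q1} {q3} {q4} {q5}
  W3: {q1} {q3}
  W12: {q1} {q3} {q4} {q5}
  W13: {q1} {q3}
  W23: {q1} {q3}
  W123: {q1} {q3}
C dims 10,8,2; δ0: rk 6, SNF 1^6; δ1: rk 2, SNF 1^2
degree 0: 10−6−0 = 4 → Ȟ^0 ≅ Z^4
degree 1: 8−2−6 = 0 → Ȟ^1 ≅ 0
degree 2: 2−0−2 = 0 → Ȟ^2 ≅ 0

Ȟ^0(U;F) ≅ Z^4, Ȟ^1(U;F) ≅ 0, Ȟ^2(U;F) ≅ 0


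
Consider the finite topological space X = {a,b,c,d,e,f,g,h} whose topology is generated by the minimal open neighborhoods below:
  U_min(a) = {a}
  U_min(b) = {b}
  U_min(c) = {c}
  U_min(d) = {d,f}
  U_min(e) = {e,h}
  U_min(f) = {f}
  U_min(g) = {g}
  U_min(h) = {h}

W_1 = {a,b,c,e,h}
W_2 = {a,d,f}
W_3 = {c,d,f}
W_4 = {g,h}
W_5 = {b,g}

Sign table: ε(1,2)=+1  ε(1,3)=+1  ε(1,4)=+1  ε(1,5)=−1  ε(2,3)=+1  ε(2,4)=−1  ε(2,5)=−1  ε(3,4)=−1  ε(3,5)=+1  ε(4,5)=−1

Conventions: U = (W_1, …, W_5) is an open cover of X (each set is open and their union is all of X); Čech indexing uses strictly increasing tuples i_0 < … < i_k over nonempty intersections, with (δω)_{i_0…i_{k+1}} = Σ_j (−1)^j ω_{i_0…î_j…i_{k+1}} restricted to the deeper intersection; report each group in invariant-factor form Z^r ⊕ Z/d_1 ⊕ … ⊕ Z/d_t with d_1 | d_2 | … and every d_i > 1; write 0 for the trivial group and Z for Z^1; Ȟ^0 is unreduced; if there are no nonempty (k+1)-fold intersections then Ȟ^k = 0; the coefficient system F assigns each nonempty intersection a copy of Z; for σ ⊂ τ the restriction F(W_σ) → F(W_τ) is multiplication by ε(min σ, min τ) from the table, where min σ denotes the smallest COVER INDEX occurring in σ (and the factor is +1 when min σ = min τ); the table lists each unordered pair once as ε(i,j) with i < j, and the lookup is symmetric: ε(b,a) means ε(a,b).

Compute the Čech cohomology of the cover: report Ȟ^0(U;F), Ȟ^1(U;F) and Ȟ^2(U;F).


nerve simplices:
  W12={a} W13={c} W14={h} W15={b} W23={d,f} W45={g}
C dims 5,6; δ0: rk 4, SNF 1^4
degree 0: 5−4−0 = 1 → Ȟ^0 ≅ Z
degree 1: 6−0−4 = 2 → Ȟ^1 ≅ Z^2
degree 2: 0−0−0 = 0 → Ȟ^2 ≅ 0

Ȟ^0 ≅ Z, Ȟ^1 ≅ Z^2 and Ȟ^2 ≅ 0


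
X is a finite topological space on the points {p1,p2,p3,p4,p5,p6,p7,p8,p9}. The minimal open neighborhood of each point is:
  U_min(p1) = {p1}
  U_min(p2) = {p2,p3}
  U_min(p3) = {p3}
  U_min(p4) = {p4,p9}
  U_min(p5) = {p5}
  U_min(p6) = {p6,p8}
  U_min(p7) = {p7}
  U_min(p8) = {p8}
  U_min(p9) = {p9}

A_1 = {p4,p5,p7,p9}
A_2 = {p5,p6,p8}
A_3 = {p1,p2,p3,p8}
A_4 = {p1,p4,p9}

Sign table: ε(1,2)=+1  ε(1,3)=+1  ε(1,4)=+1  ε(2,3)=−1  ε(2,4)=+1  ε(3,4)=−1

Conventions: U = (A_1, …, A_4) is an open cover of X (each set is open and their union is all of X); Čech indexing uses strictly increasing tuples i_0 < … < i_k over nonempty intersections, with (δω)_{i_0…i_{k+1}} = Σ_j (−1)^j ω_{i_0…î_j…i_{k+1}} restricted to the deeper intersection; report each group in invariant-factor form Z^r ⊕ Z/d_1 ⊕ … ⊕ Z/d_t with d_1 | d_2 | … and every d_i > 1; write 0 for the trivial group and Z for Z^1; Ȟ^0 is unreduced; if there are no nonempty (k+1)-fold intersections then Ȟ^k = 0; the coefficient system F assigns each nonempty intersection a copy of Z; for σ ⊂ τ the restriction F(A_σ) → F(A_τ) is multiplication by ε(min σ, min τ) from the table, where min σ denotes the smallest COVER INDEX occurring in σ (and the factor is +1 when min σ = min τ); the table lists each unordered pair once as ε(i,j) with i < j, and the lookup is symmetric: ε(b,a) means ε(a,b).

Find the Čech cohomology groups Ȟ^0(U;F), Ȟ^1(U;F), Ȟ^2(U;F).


nerve of the cover:
  A12={p5} A14={p4,p9} A23={p8} A34={p1}
C dims 4,4; δ0: rk 3, SNF 1^3
Ȟ^0 = (4 − 3) − 0 = 1, so Ȟ^0 ≅ Z
Ȟ^1 = (4 − 0) − 3 = 1, so Ȟ^1 ≅ Z
Ȟ^2 = (0 − 0) − 0 = 0, so Ȟ^2 ≅ 0

Ȟ^0 ≅ Z,  Ȟ^1 ≅ Z,  Ȟ^2 ≅ 0


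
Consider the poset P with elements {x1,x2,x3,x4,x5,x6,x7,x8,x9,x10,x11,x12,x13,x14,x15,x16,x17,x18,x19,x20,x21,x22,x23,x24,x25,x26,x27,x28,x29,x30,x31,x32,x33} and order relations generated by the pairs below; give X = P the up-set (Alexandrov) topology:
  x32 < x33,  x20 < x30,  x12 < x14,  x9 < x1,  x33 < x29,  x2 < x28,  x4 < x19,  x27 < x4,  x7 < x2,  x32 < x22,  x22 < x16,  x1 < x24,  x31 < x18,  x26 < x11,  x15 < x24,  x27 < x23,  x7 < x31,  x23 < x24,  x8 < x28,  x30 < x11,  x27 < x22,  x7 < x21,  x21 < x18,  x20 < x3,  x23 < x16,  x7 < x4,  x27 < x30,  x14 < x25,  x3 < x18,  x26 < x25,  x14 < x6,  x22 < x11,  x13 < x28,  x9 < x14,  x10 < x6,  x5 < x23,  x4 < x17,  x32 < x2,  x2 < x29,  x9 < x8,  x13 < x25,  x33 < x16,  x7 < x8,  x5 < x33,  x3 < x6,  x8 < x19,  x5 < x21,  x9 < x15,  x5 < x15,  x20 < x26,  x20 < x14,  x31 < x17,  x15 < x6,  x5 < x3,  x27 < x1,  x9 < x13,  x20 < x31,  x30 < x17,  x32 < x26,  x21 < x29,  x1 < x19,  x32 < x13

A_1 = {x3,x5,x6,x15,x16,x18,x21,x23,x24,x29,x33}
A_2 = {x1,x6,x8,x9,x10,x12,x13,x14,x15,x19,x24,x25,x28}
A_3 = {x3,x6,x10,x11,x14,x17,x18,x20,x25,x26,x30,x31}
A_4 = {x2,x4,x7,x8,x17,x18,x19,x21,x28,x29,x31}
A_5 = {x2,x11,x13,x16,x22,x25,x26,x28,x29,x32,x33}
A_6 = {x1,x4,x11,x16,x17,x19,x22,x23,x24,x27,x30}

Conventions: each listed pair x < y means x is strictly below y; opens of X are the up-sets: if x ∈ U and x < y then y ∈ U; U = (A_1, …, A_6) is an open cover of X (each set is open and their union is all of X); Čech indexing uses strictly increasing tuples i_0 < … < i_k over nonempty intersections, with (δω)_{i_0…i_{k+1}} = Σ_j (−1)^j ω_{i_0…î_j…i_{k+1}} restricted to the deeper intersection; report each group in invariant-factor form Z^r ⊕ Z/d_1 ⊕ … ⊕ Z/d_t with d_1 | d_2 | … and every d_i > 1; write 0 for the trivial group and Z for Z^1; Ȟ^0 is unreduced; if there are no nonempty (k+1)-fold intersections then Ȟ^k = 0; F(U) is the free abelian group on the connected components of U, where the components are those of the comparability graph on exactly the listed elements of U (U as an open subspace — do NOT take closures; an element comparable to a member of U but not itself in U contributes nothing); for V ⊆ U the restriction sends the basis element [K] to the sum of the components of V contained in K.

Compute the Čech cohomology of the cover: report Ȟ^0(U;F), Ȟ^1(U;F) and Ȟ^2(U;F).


nerve simplices:
  A12={x6,x15,x24} A13={x3,x6,x18} A14={x18,x21,x29} A15={x16,x29,x33} A16={x16,x23,x24} A23={x6,x10,x14,x25} A24={x8,x19,x28} A25={x13,x25,x28} A26={x1,x19,x24} A34={x17,x18,x31} A35={x11,x25,x26} A36={x11,x17,x30} A45={x2,x28,x29} A46={x4,x17,x19} A56={x11,x16,x22}
  A123={x6} A126={x24} A134={x18} A145={x29} A156={x16} A235={x25} A245={x28} A246={x19} A346={x17} A356={x11}
components per intersection:
  A1: {x3,x5,x6,x15,x16,x18,x21,x23,x24,x29,x33}
  A2: {x1,x6,x8,x9,x10,x12,x13,x14,x15,x19,x24,x25,x28}
  A3: {x3,x6,x10,x11,x14,x17,x18,x20,x25,x26,x30,x31}
  A4: {x2,x4,x7,x8,x17,x18,x19,x21,x28,x29,x31}
  A5: {x2,x11,x13,x16,x22,x25,x26,x28,x29,x32,x33}
  A6: {x1,x4,x11,x16,x17,x19,x22,x23,x24,x27,x30}
  A12: {x6,x15,x24}
  A13: {x3,x6,x18}
  A14: {x18,x21,x29}
  A15: {x16,x29,x33}
  A16: {x16,x23,x24}
  A23: {x6,x10,x14,x25}
  A24: {x8,x19,x28}
  A25: {x13,x25,x28}
  A26: {x1,x19,x24}
  A34: {x17,x18,x31}
  A35: {x11,x25,x26}
  A36: {x11,x17,x30}
  A45: {x2,x28,x29}
  A46: {x4,x17,x19}
  A56: {x11,x16,x22}
  A123: {x6}
  A126: {x24}
  A134: {x18}
  A145: {x29}
  A156: {x16}
  A235: {x25}
  A245: {x28}
  A246: {x19}
  A346: {x17}
  A356: {x11}
C dims 6,15,10; δ0: rk 5, SNF 1^5; δ1: rk 10, SNF 1^9·2
degree 0: 6−5−0 = 1 → Ȟ^0 ≅ Z
degree 1: 15−10−5 = 0 → Ȟ^1 ≅ 0
degree 2: 10−0−10 = 0 plus torsion [2] → Ȟ^2 ≅ Z/2

Ȟ^0 = Z; Ȟ^1 = 0; Ȟ^2 = Z/2


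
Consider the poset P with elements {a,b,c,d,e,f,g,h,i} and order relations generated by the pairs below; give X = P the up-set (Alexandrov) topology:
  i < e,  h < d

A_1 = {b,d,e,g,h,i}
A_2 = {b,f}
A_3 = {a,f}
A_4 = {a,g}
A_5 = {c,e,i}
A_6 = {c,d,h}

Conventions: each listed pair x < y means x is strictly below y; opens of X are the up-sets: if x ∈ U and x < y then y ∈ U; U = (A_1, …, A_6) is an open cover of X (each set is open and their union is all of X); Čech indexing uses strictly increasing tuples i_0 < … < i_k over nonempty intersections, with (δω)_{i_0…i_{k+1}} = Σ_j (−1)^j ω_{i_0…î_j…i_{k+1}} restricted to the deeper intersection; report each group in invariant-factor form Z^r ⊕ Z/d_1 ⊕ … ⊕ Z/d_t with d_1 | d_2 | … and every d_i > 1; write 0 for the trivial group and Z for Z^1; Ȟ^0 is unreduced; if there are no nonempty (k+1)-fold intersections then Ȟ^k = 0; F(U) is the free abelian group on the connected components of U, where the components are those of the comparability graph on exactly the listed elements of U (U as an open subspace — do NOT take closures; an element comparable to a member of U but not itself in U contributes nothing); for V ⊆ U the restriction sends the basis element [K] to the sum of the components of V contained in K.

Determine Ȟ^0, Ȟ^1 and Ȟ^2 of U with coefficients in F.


nonempty overlaps:
  A12={b} A14={g} A15={e,i} A16={d,h} A23={f} A34={a} A56={c}
components per intersection:
  A1: {b} {d,h} {e,i} {g}
  A2: {b} {f}
  A3: {a} {f}
  A4: {a} {g}
  A5: {c} {e,i}
  A6: {c} {d,h}
  A12: {b}
  A14: {g}
  A15: {e,i}
  A16: {d,h}
  A23: {f}
  A34: {a}
  A56: {c}
C dims 14,7; δ0: rk 7, SNF 1^7
degree 0: 14−7−0 = 7 → Ȟ^0 ≅ Z^7
degree 1: 7−0−7 = 0 → Ȟ^1 ≅ 0
degree 2: 0−0−0 = 0 → Ȟ^2 ≅ 0

Ȟ^0 ≅ Z^7, Ȟ^1 ≅ 0, Ȟ^2 ≅ 0


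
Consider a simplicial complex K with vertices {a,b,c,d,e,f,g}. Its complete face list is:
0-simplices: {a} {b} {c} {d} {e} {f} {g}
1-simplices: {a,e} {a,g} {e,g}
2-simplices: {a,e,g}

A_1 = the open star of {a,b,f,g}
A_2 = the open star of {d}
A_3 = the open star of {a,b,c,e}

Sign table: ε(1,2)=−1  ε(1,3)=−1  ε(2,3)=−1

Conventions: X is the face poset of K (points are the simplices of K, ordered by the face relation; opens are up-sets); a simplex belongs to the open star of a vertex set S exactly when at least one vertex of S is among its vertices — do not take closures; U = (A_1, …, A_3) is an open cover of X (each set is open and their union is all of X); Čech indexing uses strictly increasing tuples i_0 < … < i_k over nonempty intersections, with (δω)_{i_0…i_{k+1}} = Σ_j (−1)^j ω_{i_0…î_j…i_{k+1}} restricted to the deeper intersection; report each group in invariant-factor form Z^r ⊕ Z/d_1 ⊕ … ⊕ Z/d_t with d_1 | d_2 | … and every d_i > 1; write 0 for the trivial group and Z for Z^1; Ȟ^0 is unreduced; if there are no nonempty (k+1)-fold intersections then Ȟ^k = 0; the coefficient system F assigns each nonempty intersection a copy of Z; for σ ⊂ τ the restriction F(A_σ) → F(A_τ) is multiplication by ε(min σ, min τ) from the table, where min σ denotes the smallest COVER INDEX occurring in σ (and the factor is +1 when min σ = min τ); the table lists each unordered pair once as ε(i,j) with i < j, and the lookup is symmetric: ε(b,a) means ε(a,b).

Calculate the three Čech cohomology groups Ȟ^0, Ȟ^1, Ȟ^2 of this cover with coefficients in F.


Ȟ^0 = Z^2, Ȟ^1 = 0, Ȟ^2 = 0

cover nerve:
  A1={{a},{b},{f},{g},{a,e},{a,g},{e,g},{a,e,g}} A2={{d}} A3={{a},{b},{c},{e},{a,e},{a,g},{e,g},{a,e,g}}
  A13={{a},{b},{a,e},{a,g},{e,g},{a,e,g}}
C dims 3,1; δ0: rk 1, SNF 1^1
Ȟ^0: (3−1)−0=2 ⇒ Z^2
Ȟ^1: (1−0)−1=0 ⇒ 0
Ȟ^2: (0−0)−0=0 ⇒ 0


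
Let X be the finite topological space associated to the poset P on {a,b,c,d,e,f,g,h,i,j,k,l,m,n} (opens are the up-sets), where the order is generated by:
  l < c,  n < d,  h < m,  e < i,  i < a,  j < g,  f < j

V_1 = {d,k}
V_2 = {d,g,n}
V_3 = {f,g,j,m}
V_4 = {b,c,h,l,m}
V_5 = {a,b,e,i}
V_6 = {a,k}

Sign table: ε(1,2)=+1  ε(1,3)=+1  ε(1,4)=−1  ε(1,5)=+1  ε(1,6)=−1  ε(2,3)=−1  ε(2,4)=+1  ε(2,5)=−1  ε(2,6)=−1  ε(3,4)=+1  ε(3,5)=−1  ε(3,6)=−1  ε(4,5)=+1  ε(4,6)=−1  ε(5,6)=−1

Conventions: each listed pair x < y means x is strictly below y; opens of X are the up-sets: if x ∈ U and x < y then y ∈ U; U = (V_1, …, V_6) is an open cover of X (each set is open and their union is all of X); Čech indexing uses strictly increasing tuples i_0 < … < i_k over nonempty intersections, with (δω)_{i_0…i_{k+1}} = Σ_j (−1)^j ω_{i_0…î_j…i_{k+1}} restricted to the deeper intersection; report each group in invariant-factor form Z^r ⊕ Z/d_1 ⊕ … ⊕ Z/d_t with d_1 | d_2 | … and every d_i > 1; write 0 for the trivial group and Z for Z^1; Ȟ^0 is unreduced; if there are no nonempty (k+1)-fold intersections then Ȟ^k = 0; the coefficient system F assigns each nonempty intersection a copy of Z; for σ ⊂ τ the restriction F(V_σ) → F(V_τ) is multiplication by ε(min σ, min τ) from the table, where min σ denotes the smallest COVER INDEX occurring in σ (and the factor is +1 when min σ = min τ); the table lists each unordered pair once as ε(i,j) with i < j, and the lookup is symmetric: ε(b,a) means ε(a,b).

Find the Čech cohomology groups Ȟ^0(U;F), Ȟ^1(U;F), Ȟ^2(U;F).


nerve simplices:
  V12={d} V16={k} V23={g} V34={m} V45={b} V56={a}
C dims 6,6; δ0: rk 6, SNF 1^5·2
degree 0: 6−6−0 = 0 → Ȟ^0 ≅ 0
degree 1: 6−0−6 = 0 plus torsion [2] → Ȟ^1 ≅ Z/2
degree 2: 0−0−0 = 0 → Ȟ^2 ≅ 0

Ȟ^0 ≅ 0; Ȟ^1 ≅ Z/2; Ȟ^2 ≅ 0


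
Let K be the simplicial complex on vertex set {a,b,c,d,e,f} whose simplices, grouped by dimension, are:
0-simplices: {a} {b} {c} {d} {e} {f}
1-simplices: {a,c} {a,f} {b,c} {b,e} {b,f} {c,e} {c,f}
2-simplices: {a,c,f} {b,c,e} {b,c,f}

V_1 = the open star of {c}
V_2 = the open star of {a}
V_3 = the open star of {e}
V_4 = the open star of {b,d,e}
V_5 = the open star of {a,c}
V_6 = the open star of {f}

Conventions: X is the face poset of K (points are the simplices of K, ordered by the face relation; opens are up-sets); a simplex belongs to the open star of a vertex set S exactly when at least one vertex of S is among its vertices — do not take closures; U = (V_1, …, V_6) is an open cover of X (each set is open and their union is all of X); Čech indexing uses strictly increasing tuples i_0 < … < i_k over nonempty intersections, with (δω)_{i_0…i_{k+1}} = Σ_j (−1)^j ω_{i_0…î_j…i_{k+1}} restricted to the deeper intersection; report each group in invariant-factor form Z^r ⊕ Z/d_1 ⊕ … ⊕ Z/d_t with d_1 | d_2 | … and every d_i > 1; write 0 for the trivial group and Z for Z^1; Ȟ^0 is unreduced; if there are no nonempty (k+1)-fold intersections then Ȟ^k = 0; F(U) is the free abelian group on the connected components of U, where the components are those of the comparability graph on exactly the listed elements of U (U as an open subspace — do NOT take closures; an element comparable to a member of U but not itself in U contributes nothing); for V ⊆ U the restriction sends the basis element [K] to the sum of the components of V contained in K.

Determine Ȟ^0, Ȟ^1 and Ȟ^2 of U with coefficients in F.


Ȟ^0 ≅ Z^2; Ȟ^1 ≅ 0; Ȟ^2 ≅ 0

cover nerve:
  V1={{c},{a,c},{b,c},{c,e},{c,f},{a,c,f},{b,c,e},{b,c,f}} V2={{a},{a,c},{a,f},{a,c,f}} V3={{e},{b,e},{c,e},{b,c,e}} V4={{b},{d},{e},{b,c},{b,e},{b,f},{c,e},{b,c,e},{b,c,f}} V5={{a},{c},{a,c},{a,f},{b,c},{c,e},{c,f},{a,c,f},{b,c,e},{b,c,f}} V6={{f},{a,f},{b,f},{c,f},{a,c,f},{b,c,f}}
  V12={{a,c},{a,c,f}} V13={{c,e},{b,c,e}} V14={{b,c},{c,e},{b,c,e},{b,c,f}} V15={{c},{a,c},{b,c},{c,e},{c,f},{a,c,f},{b,c,e},{b,c,f}} V16={{c,f},{a,c,f},{b,c,f}} V25={{a},{a,c},{a,f},{a,c,f}} V26={{a,f},{a,c,f}} V34={{e},{b,e},{c,e},{b,c,e}} V35={{c,e},{b,c,e}} V45={{b,c},{c,e},{b,c,e},{b,c,f}} V46={{b,f},{b,c,f}} V56={{a,f},{c,f},{a,c,f},{b,c,f}}
  V125={{a,c},{a,c,f}} V126={{a,c,f}} V134={{c,e},{b,c,e}} V135={{c,e},{b,c,e}} V145={{b,c},{c,e},{b,c,e},{b,c,f}} V146={{b,c,f}} V156={{c,f},{a,c,f},{b,c,f}} V256={{a,f},{a,c,f}} V345={{c,e},{b,c,e}} V456={{b,c,f}}
  V1256={{a,c,f}} V1345={{c,e},{b,c,e}} V1456={{b,c,f}}
components per intersection:
  V1: {{c},{a,c},{b,c},{c,e},{c,f},{a,c,f},{b,c,e},{b,c,f}}
  V2: {{a},{a,c},{a,f},{a,c,f}}
  V3: {{e},{b,e},{c,e},{b,c,e}}
  V4: {{b},{e},{b,c},{b,e},{b,f},{c,e},{b,c,e},{b,c,f}} {{d}}
  V5: {{a},{c},{a,c},{a,f},{b,c},{c,e},{c,f},{a,c,f},{b,c,e},{b,c,f}}
  V6: {{f},{a,f},{b,f},{c,f},{a,c,f},{b,c,f}}
  V12: {{a,c},{a,c,f}}
  V13: {{c,e},{b,c,e}}
  V14: {{b,c},{c,e},{b,c,e},{b,c,f}}
  V15: {{c},{a,c},{b,c},{c,e},{c,f},{a,c,f},{b,c,e},{b,c,f}}
  V16: {{c,f},{a,c,f},{b,c,f}}
  V25: {{a},{a,c},{a,f},{a,c,f}}
  V26: {{a,f},{a,c,f}}
  V34: {{e},{b,e},{c,e},{b,c,e}}
  V35: {{c,e},{b,c,e}}
  V45: {{b,c},{c,e},{b,c,e},{b,c,f}}
  V46: {{b,f},{b,c,f}}
  V56: {{a,f},{c,f},{a,c,f},{b,c,f}}
  V125: {{a,c},{a,c,f}}
  V126: {{a,c,f}}
  V134: {{c,e},{b,c,e}}
  V135: {{c,e},{b,c,e}}
  V145: {{b,c},{c,e},{b,c,e},{b,c,f}}
  V146: {{b,c,f}}
  V156: {{c,f},{a,c,f},{b,c,f}}
  V256: {{a,f},{a,c,f}}
  V345: {{c,e},{b,c,e}}
  V456: {{b,c,f}}
  V1256: {{a,c,f}}
  V1345: {{c,e},{b,c,e}}
  V1456: {{b,c,f}}
C dims 7,12,10,3; δ0: rk 5, SNF 1^5; δ1: rk 7, SNF 1^7; δ2: rk 3, SNF 1^3
Ȟ^0: (7−5)−0=2 ⇒ Z^2
Ȟ^1: (12−7)−5=0 ⇒ 0
Ȟ^2: (10−3)−7=0 ⇒ 0


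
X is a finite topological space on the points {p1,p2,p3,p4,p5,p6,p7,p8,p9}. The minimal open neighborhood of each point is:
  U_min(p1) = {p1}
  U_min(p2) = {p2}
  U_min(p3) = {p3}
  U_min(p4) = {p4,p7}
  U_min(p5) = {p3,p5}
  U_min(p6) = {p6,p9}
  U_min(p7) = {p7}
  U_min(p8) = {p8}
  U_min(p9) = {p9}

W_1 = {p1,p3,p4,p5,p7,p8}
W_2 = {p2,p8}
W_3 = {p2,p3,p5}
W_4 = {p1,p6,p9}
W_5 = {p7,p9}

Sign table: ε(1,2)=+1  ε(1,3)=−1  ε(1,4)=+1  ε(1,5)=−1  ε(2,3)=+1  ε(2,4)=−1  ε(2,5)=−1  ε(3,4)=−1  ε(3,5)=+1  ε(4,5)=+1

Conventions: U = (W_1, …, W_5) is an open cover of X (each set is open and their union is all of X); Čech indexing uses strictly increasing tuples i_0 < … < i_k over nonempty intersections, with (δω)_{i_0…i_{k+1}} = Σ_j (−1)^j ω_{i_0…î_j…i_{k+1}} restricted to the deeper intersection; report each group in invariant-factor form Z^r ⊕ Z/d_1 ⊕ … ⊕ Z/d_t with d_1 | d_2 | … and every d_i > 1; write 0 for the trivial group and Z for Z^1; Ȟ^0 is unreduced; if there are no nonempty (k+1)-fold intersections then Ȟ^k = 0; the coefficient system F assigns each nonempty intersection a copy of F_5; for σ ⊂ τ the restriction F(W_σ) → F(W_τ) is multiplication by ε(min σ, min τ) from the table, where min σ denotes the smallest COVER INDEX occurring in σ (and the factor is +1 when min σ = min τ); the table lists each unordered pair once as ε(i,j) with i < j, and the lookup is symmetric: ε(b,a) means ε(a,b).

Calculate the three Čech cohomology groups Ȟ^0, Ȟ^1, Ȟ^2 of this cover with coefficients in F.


cover nerve:
  W12={p8} W13={p3,p5} W14={p1} W15={p7} W23={p2} W45={p9}
C dims 5,6; δ0: rk_F5 5
Ȟ^0: (5−5)−0=0 ⇒ 0
Ȟ^1: (6−0)−5=1 ⇒ Z/5
Ȟ^2: (0−0)−0=0 ⇒ 0

Ȟ^0 = 0,  Ȟ^1 = Z/5,  Ȟ^2 = 0


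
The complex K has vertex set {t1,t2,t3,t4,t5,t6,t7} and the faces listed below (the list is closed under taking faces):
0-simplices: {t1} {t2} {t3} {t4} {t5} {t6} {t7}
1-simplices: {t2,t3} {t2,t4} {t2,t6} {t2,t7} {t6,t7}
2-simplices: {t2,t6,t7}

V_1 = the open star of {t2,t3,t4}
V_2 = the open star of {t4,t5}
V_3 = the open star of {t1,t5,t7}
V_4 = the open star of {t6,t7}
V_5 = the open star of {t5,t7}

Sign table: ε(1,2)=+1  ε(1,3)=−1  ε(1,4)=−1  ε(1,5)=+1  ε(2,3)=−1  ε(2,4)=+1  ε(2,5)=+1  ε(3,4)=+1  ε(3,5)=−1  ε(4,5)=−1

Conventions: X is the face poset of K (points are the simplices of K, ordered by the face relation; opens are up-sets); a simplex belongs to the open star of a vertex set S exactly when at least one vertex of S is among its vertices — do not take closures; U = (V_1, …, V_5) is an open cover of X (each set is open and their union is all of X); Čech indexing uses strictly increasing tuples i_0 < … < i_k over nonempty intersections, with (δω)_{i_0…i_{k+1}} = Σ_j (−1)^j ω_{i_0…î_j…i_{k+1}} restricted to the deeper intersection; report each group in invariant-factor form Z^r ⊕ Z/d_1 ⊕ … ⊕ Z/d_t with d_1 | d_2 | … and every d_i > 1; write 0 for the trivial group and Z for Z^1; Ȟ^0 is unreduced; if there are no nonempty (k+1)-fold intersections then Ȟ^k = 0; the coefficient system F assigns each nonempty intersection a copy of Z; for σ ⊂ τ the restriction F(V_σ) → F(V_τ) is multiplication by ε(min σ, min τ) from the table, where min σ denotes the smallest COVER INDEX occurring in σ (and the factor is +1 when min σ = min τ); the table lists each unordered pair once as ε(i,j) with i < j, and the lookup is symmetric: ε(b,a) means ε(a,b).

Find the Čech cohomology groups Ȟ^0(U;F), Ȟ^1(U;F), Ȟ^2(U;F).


Ȟ^0(U;F) ≅ Z, Ȟ^1(U;F) ≅ Z, Ȟ^2(U;F) ≅ 0

nonempty intersections:
  V1={{t2},{t3},{t4},{t2,t3},{t2,t4},{t2,t6},{t2,t7},{t2,t6,t7}} V2={{t4},{t5},{t2,t4}} V3={{t1},{t5},{t7},{t2,t7},{t6,t7},{t2,t6,t7}} V4={{t6},{t7},{t2,t6},{t2,t7},{t6,t7},{t2,t6,t7}} V5={{t5},{t7},{t2,t7},{t6,t7},{t2,t6,t7}}
  V12={{t4},{t2,t4}} V13={{t2,t7},{t2,t6,t7}} V14={{t2,t6},{t2,t7},{t2,t6,t7}} V15={{t2,t7},{t2,t6,t7}} V23={{t5}} V25={{t5}} V34={{t7},{t2,t7},{t6,t7},{t2,t6,t7}} V35={{t5},{t7},{t2,t7},{t6,t7},{t2,t6,t7}} V45={{t7},{t2,t7},{t6,t7},{t2,t6,t7}}
  V134={{t2,t7},{t2,t6,t7}} V135={{t2,t7},{t2,t6,t7}} V145={{t2,t7},{t2,t6,t7}} V235={{t5}} V345={{t7},{t2,t7},{t6,t7},{t2,t6,t7}}
  V1345={{t2,t7},{t2,t6,t7}}
C dims 5,9,5,1; δ0: rk 4, SNF 1^4; δ1: rk 4, SNF 1^4; δ2: rk 1, SNF 1^1
Ȟ^0: (5−4)−0=1 ⇒ Z
Ȟ^1: (9−4)−4=1 ⇒ Z
Ȟ^2: (5−1)−4=0 ⇒ 0


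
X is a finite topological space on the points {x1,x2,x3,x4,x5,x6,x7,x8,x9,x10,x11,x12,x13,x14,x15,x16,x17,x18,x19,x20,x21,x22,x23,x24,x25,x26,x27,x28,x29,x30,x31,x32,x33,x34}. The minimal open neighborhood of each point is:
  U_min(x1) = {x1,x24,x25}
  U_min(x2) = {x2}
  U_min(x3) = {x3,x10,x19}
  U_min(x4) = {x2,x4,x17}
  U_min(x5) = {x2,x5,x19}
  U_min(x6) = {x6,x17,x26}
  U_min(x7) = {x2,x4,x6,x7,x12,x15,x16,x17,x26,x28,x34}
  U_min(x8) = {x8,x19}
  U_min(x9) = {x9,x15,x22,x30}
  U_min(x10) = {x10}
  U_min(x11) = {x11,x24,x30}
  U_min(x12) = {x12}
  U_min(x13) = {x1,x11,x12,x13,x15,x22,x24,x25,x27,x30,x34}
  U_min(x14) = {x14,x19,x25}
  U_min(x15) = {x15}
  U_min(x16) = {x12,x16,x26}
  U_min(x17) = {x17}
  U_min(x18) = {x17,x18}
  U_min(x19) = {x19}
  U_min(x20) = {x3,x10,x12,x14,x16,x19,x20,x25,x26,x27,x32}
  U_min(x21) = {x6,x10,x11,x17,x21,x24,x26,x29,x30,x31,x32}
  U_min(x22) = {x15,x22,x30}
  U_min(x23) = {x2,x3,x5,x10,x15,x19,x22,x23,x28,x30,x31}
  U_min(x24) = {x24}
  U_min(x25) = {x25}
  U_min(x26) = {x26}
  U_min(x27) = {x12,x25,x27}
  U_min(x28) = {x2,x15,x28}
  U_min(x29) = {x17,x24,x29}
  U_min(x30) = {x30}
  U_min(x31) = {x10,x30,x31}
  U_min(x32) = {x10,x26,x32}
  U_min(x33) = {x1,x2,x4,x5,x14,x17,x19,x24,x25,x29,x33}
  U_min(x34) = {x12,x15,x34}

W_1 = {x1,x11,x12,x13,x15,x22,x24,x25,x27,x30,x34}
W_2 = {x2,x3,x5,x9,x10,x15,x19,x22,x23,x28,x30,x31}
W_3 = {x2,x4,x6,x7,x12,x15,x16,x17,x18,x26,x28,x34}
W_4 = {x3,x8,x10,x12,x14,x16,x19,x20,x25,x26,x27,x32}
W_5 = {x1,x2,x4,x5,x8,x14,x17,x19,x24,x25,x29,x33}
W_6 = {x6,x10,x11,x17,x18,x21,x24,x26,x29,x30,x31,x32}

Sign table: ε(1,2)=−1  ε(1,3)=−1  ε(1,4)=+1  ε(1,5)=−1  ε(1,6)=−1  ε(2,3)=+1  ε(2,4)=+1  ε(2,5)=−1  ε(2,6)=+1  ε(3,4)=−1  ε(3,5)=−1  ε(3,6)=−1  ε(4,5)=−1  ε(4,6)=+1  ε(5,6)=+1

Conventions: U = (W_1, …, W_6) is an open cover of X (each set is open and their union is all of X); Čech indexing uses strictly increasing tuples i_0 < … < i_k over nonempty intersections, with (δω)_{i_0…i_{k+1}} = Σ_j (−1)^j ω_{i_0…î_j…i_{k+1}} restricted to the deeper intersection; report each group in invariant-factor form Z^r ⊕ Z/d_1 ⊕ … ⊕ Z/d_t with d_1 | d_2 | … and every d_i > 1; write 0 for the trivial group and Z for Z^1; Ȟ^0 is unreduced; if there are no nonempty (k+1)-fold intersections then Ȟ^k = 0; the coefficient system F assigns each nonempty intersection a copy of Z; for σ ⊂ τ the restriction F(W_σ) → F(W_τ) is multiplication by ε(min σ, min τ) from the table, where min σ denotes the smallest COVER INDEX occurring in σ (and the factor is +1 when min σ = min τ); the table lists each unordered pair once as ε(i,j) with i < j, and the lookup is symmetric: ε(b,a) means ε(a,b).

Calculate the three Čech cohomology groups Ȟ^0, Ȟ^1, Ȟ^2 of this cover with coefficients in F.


nerve simplices:
  W12={x15,x22,x30} W13={x12,x15,x34} W14={x12,x25,x27} W15={x1,x24,x25} W16={x11,x24,x30} W23={x2,x15,x28} W24={x3,x10,x19} W25={x2,x5,x19} W26={x10,x30,x31} W34={x12,x16,x26} W35={x2,x4,x17} W36={x6,x17,x18,x26} W45={x8,x14,x19,x25} W46={x10,x26,x32} W56={x17,x24,x29}
  W123={x15} W126={x30} W134={x12} W145={x25} W156={x24} W235={x2} W245={x19} W246={x10} W346={x26} W356={x17}
C dims 6,15,10; δ0: rk 6, SNF 1^5·2; δ1: rk 9, SNF 1^9
degree 0: 6−6−0 = 0 → Ȟ^0 ≅ 0
degree 1: 15−9−6 = 0 plus torsion [2] → Ȟ^1 ≅ Z/2
degree 2: 10−0−9 = 1 → Ȟ^2 ≅ Z

Ȟ^0 ≅ 0,  Ȟ^1 ≅ Z/2,  Ȟ^2 ≅ Z


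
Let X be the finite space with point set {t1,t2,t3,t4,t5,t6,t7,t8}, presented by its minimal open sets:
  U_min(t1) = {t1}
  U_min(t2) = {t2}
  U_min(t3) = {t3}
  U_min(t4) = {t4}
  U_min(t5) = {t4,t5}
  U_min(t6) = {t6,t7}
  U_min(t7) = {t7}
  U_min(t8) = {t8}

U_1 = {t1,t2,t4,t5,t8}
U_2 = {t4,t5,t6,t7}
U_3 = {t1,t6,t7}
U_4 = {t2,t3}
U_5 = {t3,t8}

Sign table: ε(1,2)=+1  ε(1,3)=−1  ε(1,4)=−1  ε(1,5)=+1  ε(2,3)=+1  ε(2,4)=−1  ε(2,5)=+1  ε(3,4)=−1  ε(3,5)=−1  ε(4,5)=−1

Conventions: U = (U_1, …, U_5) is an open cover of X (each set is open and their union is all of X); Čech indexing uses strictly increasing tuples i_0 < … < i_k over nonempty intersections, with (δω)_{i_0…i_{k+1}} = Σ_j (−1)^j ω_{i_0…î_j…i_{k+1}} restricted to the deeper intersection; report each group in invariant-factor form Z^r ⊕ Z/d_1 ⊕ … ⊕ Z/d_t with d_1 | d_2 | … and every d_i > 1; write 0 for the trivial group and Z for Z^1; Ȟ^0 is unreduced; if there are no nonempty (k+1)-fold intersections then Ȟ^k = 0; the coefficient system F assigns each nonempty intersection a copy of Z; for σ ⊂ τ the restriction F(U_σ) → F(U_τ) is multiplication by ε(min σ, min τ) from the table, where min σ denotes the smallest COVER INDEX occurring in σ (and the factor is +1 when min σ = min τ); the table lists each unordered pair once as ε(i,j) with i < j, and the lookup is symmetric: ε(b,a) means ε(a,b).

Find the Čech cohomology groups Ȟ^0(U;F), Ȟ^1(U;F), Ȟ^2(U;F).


Ȟ^0(U;F) ≅ 0, Ȟ^1(U;F) ≅ Z ⊕ Z/2, Ȟ^2(U;F) ≅ 0

nonempty intersections:
  U12={t4,t5} U13={t1} U14={t2} U15={t8} U23={t6,t7} U45={t3}
C dims 5,6; δ0: rk 5, SNF 1^4·2
Ȟ^0: (5−5)−0=0 ⇒ 0
Ȟ^1: (6−0)−5=1 plus torsion [2] ⇒ Z ⊕ Z/2
Ȟ^2: (0−0)−0=0 ⇒ 0


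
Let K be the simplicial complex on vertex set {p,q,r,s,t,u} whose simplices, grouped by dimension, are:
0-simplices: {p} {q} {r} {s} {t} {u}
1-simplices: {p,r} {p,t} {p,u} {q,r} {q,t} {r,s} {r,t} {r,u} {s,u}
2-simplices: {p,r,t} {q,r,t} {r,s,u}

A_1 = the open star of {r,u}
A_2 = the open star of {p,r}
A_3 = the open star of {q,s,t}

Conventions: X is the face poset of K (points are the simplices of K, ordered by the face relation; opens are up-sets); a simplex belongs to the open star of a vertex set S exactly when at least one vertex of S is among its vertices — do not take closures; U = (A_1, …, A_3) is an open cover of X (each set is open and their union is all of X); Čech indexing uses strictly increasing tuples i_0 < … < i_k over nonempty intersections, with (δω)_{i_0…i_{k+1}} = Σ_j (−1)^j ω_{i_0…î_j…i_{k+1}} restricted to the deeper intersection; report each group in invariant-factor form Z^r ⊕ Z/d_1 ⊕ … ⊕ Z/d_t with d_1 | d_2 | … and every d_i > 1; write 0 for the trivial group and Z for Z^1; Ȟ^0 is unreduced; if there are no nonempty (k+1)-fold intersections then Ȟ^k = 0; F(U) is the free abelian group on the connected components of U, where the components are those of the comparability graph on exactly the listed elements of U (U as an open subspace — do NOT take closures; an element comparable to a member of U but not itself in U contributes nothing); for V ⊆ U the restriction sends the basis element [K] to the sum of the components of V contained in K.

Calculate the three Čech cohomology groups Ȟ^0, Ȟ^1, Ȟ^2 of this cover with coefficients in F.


intersection data:
  A1={{r},{u},{p,r},{p,u},{q,r},{r,s},{r,t},{r,u},{s,u},{p,r,t},{q,r,t},{r,s,u}} A2={{p},{r},{p,r},{p,t},{p,u},{q,r},{r,s},{r,t},{r,u},{p,r,t},{q,r,t},{r,s,u}} A3={{q},{s},{t},{p,t},{q,r},{q,t},{r,s},{r,t},{s,u},{p,r,t},{q,r,t},{r,s,u}}
  A12={{r},{p,r},{p,u},{q,r},{r,s},{r,t},{r,u},{p,r,t},{q,r,t},{r,s,u}} A13={{q,r},{r,s},{r,t},{s,u},{p,r,t},{q,r,t},{r,s,u}} A23={{p,t},{q,r},{r,s},{r,t},{p,r,t},{q,r,t},{r,s,u}}
  A123={{q,r},{r,s},{r,t},{p,r,t},{q,r,t},{r,s,u}}
components per intersection:
  A1: {{r},{u},{p,r},{p,u},{q,r},{r,s},{r,t},{r,u},{s,u},{p,r,t},{q,r,t},{r,s,u}}
  A2: {{p},{r},{p,r},{p,t},{p,u},{q,r},{r,s},{r,t},{r,u},{p,r,t},{q,r,t},{r,s,u}}
  A3: {{q},{t},{p,t},{q,r},{q,t},{r,t},{p,r,t},{q,r,t}} {{s},{r,s},{s,u},{r,s,u}}
  A12: {{r},{p,r},{q,r},{r,s},{r,t},{r,u},{p,r,t},{q,r,t},{r,s,u}} {{p,u}}
  A13: {{q,r},{r,t},{p,r,t},{q,r,t}} {{r,s},{s,u},{r,s,u}}
  A23: {{p,t},{q,r},{r,t},{p,r,t},{q,r,t}} {{r,s},{r,s,u}}
  A123: {{q,r},{r,t},{p,r,t},{q,r,t}} {{r,s},{r,s,u}}
C dims 4,6,2; δ0: rk 3, SNF 1^3; δ1: rk 2, SNF 1^2
Ȟ^0 = (4 − 3) − 0 = 1, so Ȟ^0 ≅ Z
Ȟ^1 = (6 − 2) − 3 = 1, so Ȟ^1 ≅ Z
Ȟ^2 = (2 − 0) − 2 = 0, so Ȟ^2 ≅ 0

Ȟ^0 = Z, Ȟ^1 = Z, Ȟ^2 = 0
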